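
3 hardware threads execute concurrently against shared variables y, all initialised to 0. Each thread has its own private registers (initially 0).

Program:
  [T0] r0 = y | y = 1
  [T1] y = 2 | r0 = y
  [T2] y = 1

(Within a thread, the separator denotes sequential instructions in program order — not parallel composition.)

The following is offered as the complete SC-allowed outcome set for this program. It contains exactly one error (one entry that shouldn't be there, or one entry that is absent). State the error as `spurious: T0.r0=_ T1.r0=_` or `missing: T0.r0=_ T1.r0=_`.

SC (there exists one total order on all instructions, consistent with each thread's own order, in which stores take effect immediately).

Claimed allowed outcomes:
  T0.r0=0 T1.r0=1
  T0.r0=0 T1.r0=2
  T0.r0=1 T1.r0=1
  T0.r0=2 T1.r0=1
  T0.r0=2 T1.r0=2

missing: T0.r0=1 T1.r0=2

outcome vector order: (T0.r0,T1.r0)
under SC → 01, 02, 11, 12, 21, 22
SC∖claimed = {12}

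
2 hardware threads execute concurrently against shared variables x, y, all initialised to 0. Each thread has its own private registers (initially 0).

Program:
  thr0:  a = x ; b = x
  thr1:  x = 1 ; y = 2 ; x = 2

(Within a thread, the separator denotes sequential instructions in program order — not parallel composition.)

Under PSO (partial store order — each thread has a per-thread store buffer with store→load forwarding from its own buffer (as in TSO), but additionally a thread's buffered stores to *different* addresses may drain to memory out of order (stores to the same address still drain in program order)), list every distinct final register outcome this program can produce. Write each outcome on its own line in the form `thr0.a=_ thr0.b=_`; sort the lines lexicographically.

outcome vector order: (thr0.a,thr0.b)
|PSO outcomes| = 6

thr0.a=0 thr0.b=0
thr0.a=0 thr0.b=1
thr0.a=0 thr0.b=2
thr0.a=1 thr0.b=1
thr0.a=1 thr0.b=2
thr0.a=2 thr0.b=2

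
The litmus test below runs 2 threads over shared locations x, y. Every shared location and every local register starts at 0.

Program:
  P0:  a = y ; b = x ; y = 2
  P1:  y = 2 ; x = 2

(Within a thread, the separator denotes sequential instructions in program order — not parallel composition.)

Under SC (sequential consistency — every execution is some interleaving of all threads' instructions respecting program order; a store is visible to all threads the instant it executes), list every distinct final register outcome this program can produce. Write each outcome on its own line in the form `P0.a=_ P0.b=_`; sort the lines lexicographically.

P0.a=0 P0.b=0
P0.a=0 P0.b=2
P0.a=2 P0.b=0
P0.a=2 P0.b=2

outcome vector order: (P0.a,P0.b)
|SC outcomes| = 4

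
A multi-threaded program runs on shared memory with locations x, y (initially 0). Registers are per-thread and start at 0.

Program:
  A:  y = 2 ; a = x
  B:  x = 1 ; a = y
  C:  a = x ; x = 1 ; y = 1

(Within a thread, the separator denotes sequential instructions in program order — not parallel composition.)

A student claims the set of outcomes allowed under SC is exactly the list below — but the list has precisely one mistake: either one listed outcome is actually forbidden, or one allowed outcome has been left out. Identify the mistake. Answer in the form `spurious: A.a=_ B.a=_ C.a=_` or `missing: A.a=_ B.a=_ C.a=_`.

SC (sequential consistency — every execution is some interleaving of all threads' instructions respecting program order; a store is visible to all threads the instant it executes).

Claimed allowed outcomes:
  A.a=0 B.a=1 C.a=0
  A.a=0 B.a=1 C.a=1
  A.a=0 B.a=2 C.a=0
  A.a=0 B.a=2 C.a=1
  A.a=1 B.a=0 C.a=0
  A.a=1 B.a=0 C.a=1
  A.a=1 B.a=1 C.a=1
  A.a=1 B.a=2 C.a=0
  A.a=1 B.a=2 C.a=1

missing: A.a=1 B.a=1 C.a=0

outcome vector order: (A.a,B.a,C.a)
SC (10): 0/1/0, 0/1/1, 0/2/0, 0/2/1, 1/0/0, 1/0/1, 1/1/0, 1/1/1, 1/2/0, 1/2/1
SC∖claimed = {1/1/0}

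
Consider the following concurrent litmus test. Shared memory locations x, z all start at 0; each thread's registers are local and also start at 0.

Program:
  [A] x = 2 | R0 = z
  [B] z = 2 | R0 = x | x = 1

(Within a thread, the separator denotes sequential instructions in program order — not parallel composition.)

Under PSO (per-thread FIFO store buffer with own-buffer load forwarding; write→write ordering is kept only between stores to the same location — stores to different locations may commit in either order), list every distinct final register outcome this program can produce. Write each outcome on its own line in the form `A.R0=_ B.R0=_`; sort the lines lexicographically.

A.R0=0 B.R0=0
A.R0=0 B.R0=2
A.R0=2 B.R0=0
A.R0=2 B.R0=2

outcome vector order: (A.R0,B.R0)
|PSO outcomes| = 4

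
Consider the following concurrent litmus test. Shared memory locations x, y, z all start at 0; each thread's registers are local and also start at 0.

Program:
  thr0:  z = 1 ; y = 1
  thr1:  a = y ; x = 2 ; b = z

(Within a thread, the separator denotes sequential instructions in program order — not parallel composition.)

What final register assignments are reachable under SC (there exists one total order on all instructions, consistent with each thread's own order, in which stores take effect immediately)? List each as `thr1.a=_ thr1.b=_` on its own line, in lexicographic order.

thr1.a=0 thr1.b=0
thr1.a=0 thr1.b=1
thr1.a=1 thr1.b=1

outcome vector order: (thr1.a,thr1.b)
|SC outcomes| = 3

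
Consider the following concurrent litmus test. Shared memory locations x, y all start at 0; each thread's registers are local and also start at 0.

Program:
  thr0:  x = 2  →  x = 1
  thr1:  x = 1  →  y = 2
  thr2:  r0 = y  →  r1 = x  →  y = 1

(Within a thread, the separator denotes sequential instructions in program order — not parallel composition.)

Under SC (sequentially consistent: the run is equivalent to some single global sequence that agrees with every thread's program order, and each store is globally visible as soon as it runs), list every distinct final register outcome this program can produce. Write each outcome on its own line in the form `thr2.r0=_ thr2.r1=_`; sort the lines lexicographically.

outcome vector order: (thr2.r0,thr2.r1)
|SC outcomes| = 5

thr2.r0=0 thr2.r1=0
thr2.r0=0 thr2.r1=1
thr2.r0=0 thr2.r1=2
thr2.r0=2 thr2.r1=1
thr2.r0=2 thr2.r1=2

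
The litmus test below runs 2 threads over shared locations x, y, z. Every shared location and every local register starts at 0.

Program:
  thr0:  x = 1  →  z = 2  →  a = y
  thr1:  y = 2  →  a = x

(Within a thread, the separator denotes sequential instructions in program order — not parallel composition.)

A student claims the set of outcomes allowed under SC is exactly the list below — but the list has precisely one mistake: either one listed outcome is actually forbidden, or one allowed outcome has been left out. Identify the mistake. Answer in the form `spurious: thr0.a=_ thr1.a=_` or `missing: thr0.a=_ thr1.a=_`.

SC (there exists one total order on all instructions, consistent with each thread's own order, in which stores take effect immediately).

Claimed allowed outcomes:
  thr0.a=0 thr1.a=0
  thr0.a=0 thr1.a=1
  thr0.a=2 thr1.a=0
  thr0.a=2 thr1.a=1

spurious: thr0.a=0 thr1.a=0

outcome vector order: (thr0.a,thr1.a)
under SC → <0 1> <2 0> <2 1>
claimed∖SC = {<0 0>}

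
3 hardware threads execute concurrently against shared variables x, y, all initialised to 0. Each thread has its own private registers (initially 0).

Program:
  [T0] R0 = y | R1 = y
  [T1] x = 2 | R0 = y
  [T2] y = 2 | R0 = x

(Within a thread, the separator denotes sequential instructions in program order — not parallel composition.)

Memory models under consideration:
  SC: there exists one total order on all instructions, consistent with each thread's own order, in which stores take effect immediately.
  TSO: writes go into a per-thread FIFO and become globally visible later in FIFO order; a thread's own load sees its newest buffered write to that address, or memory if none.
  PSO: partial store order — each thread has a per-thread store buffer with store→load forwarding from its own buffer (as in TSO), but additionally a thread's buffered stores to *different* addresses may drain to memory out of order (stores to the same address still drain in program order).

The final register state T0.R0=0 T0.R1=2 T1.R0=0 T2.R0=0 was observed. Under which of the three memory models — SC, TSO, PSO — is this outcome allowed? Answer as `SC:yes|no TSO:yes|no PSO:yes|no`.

outcome vector order: (T0.R0,T0.R1,T1.R0,T2.R0)
SC: 9 outcomes — {(0,0,0,2); (0,0,2,0); (0,0,2,2); (0,2,0,2); (0,2,2,0); (0,2,2,2); (2,2,0,2); (2,2,2,0); (2,2,2,2)}
TSO: 12 outcomes — {(0,0,0,0); (0,0,0,2); (0,0,2,0); (0,0,2,2); (0,2,0,0); (0,2,0,2); (0,2,2,0); (0,2,2,2); (2,2,0,0); (2,2,0,2); (2,2,2,0); (2,2,2,2)}
PSO: 12 outcomes — {(0,0,0,0); (0,0,0,2); (0,0,2,0); (0,0,2,2); (0,2,0,0); (0,2,0,2); (0,2,2,0); (0,2,2,2); (2,2,0,0); (2,2,0,2); (2,2,2,0); (2,2,2,2)}
target (0,2,0,0) ∈ {TSO,PSO}

SC:no TSO:yes PSO:yes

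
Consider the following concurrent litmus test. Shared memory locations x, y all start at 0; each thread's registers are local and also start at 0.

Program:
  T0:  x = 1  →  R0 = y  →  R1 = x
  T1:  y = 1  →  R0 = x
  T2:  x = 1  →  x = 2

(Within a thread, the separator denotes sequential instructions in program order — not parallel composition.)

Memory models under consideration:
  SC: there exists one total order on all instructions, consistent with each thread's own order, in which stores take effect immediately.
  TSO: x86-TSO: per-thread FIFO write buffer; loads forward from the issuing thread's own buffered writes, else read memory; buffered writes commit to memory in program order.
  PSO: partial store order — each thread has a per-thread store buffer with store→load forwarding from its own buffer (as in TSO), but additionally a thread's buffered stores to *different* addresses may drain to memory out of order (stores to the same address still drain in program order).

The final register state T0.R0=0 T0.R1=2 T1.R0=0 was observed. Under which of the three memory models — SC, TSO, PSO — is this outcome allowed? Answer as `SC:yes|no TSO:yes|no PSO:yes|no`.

outcome vector order: (T0.R0,T0.R1,T1.R0)
SC: 10 outcomes — {011 012 021 022 110 111 112 120 121 122}
TSO: 12 outcomes — {010 011 012 020 021 022 110 111 112 120 121 122}
PSO: 12 outcomes — {010 011 012 020 021 022 110 111 112 120 121 122}
target 020 ∈ {TSO,PSO}

SC:no TSO:yes PSO:yes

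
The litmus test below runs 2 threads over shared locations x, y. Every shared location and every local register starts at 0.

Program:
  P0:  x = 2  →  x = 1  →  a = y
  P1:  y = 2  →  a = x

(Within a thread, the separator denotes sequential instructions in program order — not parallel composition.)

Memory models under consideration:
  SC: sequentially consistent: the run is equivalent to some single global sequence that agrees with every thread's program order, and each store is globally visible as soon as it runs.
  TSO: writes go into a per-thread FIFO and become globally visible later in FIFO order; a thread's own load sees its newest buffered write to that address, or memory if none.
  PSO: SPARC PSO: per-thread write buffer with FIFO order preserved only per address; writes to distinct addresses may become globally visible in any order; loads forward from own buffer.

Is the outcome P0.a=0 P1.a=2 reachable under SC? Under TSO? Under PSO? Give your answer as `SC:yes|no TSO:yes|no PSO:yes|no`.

outcome vector order: (P0.a,P1.a)
[SC] allowed = {0/1 2/0 2/1 2/2}
[TSO] allowed = {0/0 0/1 0/2 2/0 2/1 2/2}
[PSO] allowed = {0/0 0/1 0/2 2/0 2/1 2/2}
target 0/2 ∈ {TSO,PSO}

SC:no TSO:yes PSO:yes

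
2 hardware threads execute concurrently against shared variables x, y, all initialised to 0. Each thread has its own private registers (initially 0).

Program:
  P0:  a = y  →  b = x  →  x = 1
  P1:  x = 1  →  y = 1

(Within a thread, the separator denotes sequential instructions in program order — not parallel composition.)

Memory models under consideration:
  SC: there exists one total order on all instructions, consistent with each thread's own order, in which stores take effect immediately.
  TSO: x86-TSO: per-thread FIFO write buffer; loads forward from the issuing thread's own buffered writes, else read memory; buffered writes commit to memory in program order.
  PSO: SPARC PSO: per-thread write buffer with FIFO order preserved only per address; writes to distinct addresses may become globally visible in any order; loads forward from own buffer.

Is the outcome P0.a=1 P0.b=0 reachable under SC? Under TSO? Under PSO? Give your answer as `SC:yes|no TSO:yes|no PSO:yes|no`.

SC:no TSO:no PSO:yes

outcome vector order: (P0.a,P0.b)
[SC] allowed = {<0 0>, <0 1>, <1 1>}
[TSO] allowed = {<0 0>, <0 1>, <1 1>}
[PSO] allowed = {<0 0>, <0 1>, <1 0>, <1 1>}
target <1 0> ∈ {PSO}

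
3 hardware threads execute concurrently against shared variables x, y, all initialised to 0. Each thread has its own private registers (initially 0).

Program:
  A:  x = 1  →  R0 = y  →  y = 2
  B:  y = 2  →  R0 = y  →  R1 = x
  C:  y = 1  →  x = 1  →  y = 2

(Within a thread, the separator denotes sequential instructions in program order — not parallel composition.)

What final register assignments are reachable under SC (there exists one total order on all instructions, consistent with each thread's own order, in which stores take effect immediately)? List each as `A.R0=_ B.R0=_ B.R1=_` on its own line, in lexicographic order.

A.R0=0 B.R0=1 B.R1=1
A.R0=0 B.R0=2 B.R1=1
A.R0=1 B.R0=1 B.R1=0
A.R0=1 B.R0=1 B.R1=1
A.R0=1 B.R0=2 B.R1=0
A.R0=1 B.R0=2 B.R1=1
A.R0=2 B.R0=1 B.R1=0
A.R0=2 B.R0=1 B.R1=1
A.R0=2 B.R0=2 B.R1=0
A.R0=2 B.R0=2 B.R1=1

outcome vector order: (A.R0,B.R0,B.R1)
|SC outcomes| = 10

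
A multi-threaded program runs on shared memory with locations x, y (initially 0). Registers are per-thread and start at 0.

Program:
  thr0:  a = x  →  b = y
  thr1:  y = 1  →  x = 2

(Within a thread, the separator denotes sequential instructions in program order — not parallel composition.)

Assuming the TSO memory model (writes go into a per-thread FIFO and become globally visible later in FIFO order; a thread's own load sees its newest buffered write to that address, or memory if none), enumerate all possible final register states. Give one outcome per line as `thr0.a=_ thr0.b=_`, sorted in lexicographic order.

thr0.a=0 thr0.b=0
thr0.a=0 thr0.b=1
thr0.a=2 thr0.b=1

outcome vector order: (thr0.a,thr0.b)
|TSO outcomes| = 3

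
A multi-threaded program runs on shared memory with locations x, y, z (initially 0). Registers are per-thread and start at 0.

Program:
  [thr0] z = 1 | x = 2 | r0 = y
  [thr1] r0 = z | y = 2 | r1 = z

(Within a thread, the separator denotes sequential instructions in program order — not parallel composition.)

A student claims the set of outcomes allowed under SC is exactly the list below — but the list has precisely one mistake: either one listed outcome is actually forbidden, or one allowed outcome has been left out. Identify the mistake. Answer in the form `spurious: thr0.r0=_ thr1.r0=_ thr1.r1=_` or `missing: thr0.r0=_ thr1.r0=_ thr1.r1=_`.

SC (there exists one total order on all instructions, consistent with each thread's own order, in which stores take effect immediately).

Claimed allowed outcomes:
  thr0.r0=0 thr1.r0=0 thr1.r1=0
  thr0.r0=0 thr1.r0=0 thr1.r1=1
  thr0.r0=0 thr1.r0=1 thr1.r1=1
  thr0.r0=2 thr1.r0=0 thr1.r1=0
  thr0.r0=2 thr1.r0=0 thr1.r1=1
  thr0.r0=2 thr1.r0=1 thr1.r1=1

spurious: thr0.r0=0 thr1.r0=0 thr1.r1=0

outcome vector order: (thr0.r0,thr1.r0,thr1.r1)
SC (5): (0,0,1); (0,1,1); (2,0,0); (2,0,1); (2,1,1)
claimed∖SC = {(0,0,0)}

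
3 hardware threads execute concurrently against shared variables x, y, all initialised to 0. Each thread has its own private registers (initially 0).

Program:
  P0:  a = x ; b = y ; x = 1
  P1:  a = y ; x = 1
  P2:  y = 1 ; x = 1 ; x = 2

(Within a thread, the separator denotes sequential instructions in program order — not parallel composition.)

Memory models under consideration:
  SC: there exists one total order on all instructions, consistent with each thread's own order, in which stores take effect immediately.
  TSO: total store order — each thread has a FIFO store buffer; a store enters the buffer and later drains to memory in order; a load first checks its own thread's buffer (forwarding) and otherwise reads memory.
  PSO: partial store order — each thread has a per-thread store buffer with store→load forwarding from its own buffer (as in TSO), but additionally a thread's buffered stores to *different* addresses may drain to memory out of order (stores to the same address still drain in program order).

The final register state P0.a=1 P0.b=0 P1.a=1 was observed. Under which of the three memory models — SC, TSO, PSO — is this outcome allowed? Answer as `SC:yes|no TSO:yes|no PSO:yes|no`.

SC:no TSO:no PSO:yes

outcome vector order: (P0.a,P0.b,P1.a)
under SC → 0/0/0, 0/0/1, 0/1/0, 0/1/1, 1/0/0, 1/1/0, 1/1/1, 2/1/0, 2/1/1
under TSO → 0/0/0, 0/0/1, 0/1/0, 0/1/1, 1/0/0, 1/1/0, 1/1/1, 2/1/0, 2/1/1
under PSO → 0/0/0, 0/0/1, 0/1/0, 0/1/1, 1/0/0, 1/0/1, 1/1/0, 1/1/1, 2/0/0, 2/0/1, 2/1/0, 2/1/1
target 1/0/1 ∈ {PSO}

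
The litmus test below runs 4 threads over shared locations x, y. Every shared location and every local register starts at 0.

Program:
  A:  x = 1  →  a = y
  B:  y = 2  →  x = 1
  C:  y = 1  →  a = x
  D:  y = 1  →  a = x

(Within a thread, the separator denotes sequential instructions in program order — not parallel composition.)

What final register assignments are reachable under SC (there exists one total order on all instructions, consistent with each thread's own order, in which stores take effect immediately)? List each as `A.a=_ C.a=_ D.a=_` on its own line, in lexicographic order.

outcome vector order: (A.a,C.a,D.a)
|SC outcomes| = 9

A.a=0 C.a=1 D.a=1
A.a=1 C.a=0 D.a=0
A.a=1 C.a=0 D.a=1
A.a=1 C.a=1 D.a=0
A.a=1 C.a=1 D.a=1
A.a=2 C.a=0 D.a=0
A.a=2 C.a=0 D.a=1
A.a=2 C.a=1 D.a=0
A.a=2 C.a=1 D.a=1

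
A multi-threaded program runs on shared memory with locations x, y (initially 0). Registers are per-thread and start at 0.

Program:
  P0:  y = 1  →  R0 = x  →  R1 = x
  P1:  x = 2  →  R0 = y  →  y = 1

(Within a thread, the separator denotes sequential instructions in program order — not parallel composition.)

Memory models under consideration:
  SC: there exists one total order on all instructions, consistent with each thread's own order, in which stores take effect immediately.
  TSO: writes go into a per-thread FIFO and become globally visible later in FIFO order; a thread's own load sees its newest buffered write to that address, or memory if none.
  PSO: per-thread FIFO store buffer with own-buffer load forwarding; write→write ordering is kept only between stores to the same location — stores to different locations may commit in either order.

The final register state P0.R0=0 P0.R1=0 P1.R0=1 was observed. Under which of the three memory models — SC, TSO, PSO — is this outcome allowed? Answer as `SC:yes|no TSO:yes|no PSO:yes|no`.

SC:yes TSO:yes PSO:yes

outcome vector order: (P0.R0,P0.R1,P1.R0)
SC: 4 outcomes — {(0,0,1); (0,2,1); (2,2,0); (2,2,1)}
TSO: 6 outcomes — {(0,0,0); (0,0,1); (0,2,0); (0,2,1); (2,2,0); (2,2,1)}
PSO: 6 outcomes — {(0,0,0); (0,0,1); (0,2,0); (0,2,1); (2,2,0); (2,2,1)}
target (0,0,1) ∈ {SC,TSO,PSO}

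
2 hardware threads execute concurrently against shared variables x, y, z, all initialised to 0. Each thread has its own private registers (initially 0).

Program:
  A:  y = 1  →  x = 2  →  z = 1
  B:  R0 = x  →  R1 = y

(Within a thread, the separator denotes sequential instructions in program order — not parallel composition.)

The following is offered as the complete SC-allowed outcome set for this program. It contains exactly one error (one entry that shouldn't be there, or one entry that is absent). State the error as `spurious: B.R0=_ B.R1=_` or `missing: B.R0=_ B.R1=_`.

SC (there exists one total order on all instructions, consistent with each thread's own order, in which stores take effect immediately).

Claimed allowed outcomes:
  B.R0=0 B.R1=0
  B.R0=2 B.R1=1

outcome vector order: (B.R0,B.R1)
SC (3): 0/0, 0/1, 2/1
SC∖claimed = {0/1}

missing: B.R0=0 B.R1=1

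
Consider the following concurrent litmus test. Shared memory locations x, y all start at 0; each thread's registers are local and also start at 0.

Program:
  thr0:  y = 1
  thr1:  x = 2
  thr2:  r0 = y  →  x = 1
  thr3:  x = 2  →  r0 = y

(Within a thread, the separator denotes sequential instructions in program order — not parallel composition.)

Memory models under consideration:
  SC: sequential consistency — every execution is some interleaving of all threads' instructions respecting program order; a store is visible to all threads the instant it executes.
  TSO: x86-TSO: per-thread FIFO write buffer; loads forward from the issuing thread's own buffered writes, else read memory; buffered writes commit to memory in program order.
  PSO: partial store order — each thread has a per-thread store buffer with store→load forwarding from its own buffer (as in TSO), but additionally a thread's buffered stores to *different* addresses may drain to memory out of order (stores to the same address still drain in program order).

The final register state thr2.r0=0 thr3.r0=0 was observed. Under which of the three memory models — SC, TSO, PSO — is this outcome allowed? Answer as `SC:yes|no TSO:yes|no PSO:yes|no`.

SC:yes TSO:yes PSO:yes

outcome vector order: (thr2.r0,thr3.r0)
under SC → (0,0); (0,1); (1,0); (1,1)
under TSO → (0,0); (0,1); (1,0); (1,1)
under PSO → (0,0); (0,1); (1,0); (1,1)
target (0,0) ∈ {SC,TSO,PSO}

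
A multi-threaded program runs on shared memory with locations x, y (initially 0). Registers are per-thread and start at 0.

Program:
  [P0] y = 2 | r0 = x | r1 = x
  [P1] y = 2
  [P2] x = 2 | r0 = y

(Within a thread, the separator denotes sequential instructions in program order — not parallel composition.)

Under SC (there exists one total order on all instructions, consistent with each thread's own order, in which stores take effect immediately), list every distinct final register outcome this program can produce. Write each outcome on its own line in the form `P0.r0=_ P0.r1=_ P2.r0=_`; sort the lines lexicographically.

outcome vector order: (P0.r0,P0.r1,P2.r0)
|SC outcomes| = 4

P0.r0=0 P0.r1=0 P2.r0=2
P0.r0=0 P0.r1=2 P2.r0=2
P0.r0=2 P0.r1=2 P2.r0=0
P0.r0=2 P0.r1=2 P2.r0=2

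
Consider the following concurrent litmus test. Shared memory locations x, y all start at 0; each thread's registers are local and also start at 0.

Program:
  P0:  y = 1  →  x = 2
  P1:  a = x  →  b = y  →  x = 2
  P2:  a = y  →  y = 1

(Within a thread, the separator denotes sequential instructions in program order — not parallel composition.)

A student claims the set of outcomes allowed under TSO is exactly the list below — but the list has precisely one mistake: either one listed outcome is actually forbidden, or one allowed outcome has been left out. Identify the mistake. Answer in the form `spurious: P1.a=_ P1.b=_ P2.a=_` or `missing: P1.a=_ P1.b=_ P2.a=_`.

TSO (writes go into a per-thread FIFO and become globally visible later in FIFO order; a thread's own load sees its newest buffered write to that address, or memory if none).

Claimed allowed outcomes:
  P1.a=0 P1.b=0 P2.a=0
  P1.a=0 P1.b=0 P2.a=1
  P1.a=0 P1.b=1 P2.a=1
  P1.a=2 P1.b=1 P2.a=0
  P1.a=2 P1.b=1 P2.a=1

missing: P1.a=0 P1.b=1 P2.a=0

outcome vector order: (P1.a,P1.b,P2.a)
TSO: 6 outcomes — {(0,0,0) (0,0,1) (0,1,0) (0,1,1) (2,1,0) (2,1,1)}
TSO∖claimed = {(0,1,0)}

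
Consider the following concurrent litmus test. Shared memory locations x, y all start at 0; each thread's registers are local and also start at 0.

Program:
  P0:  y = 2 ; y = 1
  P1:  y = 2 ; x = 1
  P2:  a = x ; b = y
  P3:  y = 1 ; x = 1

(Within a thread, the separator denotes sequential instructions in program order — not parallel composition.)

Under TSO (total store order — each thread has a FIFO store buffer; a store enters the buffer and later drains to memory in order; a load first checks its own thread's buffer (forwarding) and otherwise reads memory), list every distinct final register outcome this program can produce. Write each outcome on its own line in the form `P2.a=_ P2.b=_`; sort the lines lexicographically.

P2.a=0 P2.b=0
P2.a=0 P2.b=1
P2.a=0 P2.b=2
P2.a=1 P2.b=1
P2.a=1 P2.b=2

outcome vector order: (P2.a,P2.b)
|TSO outcomes| = 5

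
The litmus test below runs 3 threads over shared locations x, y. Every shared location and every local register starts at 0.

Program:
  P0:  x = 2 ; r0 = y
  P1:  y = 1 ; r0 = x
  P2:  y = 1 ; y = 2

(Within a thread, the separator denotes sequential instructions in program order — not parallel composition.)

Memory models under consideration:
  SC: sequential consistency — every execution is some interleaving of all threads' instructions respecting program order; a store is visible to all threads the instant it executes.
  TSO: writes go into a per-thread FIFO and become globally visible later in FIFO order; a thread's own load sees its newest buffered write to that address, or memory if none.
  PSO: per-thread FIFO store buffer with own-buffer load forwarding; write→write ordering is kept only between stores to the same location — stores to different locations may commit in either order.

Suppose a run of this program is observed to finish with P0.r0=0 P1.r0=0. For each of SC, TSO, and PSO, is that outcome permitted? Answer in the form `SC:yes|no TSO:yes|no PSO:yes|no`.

outcome vector order: (P0.r0,P1.r0)
under SC → 02; 10; 12; 20; 22
under TSO → 00; 02; 10; 12; 20; 22
under PSO → 00; 02; 10; 12; 20; 22
target 00 ∈ {TSO,PSO}

SC:no TSO:yes PSO:yes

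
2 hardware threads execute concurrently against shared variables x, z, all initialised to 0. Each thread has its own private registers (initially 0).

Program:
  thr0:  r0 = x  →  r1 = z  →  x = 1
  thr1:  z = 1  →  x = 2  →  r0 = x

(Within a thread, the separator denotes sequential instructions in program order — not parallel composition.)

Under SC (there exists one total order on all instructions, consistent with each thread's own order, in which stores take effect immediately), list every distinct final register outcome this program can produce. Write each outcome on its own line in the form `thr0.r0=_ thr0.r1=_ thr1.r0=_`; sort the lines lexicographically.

thr0.r0=0 thr0.r1=0 thr1.r0=1
thr0.r0=0 thr0.r1=0 thr1.r0=2
thr0.r0=0 thr0.r1=1 thr1.r0=1
thr0.r0=0 thr0.r1=1 thr1.r0=2
thr0.r0=2 thr0.r1=1 thr1.r0=1
thr0.r0=2 thr0.r1=1 thr1.r0=2

outcome vector order: (thr0.r0,thr0.r1,thr1.r0)
|SC outcomes| = 6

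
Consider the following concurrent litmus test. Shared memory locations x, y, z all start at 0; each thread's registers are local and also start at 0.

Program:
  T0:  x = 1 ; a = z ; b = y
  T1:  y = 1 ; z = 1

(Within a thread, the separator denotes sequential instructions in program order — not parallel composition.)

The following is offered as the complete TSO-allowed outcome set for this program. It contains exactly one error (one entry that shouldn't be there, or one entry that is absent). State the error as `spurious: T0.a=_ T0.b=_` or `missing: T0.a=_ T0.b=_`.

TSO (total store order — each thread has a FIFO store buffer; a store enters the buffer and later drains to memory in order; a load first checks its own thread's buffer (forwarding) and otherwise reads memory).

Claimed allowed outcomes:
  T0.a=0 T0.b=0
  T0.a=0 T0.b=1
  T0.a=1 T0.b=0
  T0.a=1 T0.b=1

outcome vector order: (T0.a,T0.b)
under TSO → <0 0>, <0 1>, <1 1>
claimed∖TSO = {<1 0>}

spurious: T0.a=1 T0.b=0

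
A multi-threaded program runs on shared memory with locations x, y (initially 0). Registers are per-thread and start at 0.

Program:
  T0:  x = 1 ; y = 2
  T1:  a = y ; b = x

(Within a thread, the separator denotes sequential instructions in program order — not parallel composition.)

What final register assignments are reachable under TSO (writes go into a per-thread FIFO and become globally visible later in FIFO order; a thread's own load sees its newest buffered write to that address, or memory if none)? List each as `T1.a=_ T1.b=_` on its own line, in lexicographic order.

outcome vector order: (T1.a,T1.b)
|TSO outcomes| = 3

T1.a=0 T1.b=0
T1.a=0 T1.b=1
T1.a=2 T1.b=1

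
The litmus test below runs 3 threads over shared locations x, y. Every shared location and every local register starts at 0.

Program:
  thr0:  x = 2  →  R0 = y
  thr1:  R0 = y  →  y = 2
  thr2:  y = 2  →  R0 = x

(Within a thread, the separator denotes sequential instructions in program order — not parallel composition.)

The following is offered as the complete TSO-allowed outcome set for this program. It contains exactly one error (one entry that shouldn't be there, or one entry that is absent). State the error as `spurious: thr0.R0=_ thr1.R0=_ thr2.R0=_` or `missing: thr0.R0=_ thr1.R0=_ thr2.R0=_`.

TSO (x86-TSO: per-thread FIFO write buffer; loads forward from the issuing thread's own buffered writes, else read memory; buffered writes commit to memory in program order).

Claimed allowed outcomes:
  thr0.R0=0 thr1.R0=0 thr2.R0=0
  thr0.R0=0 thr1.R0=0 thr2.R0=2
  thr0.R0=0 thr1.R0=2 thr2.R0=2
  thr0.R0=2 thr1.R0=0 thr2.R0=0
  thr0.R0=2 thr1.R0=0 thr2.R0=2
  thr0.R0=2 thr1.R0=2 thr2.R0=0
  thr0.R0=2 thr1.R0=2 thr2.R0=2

outcome vector order: (thr0.R0,thr1.R0,thr2.R0)
TSO: 8 outcomes — {<0 0 0>, <0 0 2>, <0 2 0>, <0 2 2>, <2 0 0>, <2 0 2>, <2 2 0>, <2 2 2>}
TSO∖claimed = {<0 2 0>}

missing: thr0.R0=0 thr1.R0=2 thr2.R0=0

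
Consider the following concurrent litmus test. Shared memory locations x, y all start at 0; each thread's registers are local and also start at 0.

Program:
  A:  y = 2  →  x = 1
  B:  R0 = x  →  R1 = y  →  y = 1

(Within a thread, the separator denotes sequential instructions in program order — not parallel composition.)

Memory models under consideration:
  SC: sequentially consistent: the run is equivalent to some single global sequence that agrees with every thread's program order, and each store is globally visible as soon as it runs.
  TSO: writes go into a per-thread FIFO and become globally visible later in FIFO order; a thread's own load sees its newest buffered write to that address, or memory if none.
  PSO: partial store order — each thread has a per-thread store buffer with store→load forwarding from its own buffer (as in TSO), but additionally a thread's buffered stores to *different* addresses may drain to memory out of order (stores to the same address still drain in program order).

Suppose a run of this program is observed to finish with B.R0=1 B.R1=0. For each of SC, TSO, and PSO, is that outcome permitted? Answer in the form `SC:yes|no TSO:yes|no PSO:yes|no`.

SC:no TSO:no PSO:yes

outcome vector order: (B.R0,B.R1)
under SC → <0 0> <0 2> <1 2>
under TSO → <0 0> <0 2> <1 2>
under PSO → <0 0> <0 2> <1 0> <1 2>
target <1 0> ∈ {PSO}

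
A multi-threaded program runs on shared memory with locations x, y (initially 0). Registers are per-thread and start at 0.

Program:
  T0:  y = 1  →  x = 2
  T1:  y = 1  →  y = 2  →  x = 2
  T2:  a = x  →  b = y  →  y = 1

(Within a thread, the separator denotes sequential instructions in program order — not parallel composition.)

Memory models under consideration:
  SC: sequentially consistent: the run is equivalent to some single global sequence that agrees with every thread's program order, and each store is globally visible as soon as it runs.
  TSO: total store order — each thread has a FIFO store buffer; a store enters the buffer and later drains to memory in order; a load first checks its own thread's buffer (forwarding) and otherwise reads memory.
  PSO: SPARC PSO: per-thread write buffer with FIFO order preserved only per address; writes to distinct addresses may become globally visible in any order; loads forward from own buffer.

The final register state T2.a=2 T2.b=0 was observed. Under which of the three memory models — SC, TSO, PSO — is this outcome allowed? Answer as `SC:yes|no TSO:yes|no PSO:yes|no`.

outcome vector order: (T2.a,T2.b)
SC: 5 outcomes — {00; 01; 02; 21; 22}
TSO: 5 outcomes — {00; 01; 02; 21; 22}
PSO: 6 outcomes — {00; 01; 02; 20; 21; 22}
target 20 ∈ {PSO}

SC:no TSO:no PSO:yes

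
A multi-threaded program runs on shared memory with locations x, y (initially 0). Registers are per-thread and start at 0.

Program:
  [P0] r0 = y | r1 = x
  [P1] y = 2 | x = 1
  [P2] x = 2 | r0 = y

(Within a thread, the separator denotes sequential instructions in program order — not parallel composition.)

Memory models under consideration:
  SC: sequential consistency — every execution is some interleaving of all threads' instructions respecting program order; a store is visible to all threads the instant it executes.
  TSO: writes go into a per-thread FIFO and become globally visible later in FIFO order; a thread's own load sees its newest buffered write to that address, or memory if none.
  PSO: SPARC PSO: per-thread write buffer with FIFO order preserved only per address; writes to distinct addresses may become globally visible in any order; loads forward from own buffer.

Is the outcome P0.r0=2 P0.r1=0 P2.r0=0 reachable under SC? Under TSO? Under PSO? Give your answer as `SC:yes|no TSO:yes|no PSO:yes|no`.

outcome vector order: (P0.r0,P0.r1,P2.r0)
under SC → 0/0/0; 0/0/2; 0/1/0; 0/1/2; 0/2/0; 0/2/2; 2/0/2; 2/1/0; 2/1/2; 2/2/0; 2/2/2
under TSO → 0/0/0; 0/0/2; 0/1/0; 0/1/2; 0/2/0; 0/2/2; 2/0/0; 2/0/2; 2/1/0; 2/1/2; 2/2/0; 2/2/2
under PSO → 0/0/0; 0/0/2; 0/1/0; 0/1/2; 0/2/0; 0/2/2; 2/0/0; 2/0/2; 2/1/0; 2/1/2; 2/2/0; 2/2/2
target 2/0/0 ∈ {TSO,PSO}

SC:no TSO:yes PSO:yes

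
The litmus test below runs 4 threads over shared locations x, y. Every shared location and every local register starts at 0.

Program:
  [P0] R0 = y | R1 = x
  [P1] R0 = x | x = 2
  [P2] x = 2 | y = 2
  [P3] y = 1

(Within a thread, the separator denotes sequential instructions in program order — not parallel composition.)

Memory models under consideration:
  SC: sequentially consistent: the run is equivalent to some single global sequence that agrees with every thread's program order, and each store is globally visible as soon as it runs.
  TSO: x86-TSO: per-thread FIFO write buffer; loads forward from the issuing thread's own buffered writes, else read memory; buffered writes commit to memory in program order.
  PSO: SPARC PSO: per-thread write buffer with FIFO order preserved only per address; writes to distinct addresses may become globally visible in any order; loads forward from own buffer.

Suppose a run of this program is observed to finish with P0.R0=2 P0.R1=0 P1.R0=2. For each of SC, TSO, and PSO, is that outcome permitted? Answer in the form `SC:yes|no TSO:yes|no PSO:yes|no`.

outcome vector order: (P0.R0,P0.R1,P1.R0)
under SC → <0 0 0>, <0 0 2>, <0 2 0>, <0 2 2>, <1 0 0>, <1 0 2>, <1 2 0>, <1 2 2>, <2 2 0>, <2 2 2>
under TSO → <0 0 0>, <0 0 2>, <0 2 0>, <0 2 2>, <1 0 0>, <1 0 2>, <1 2 0>, <1 2 2>, <2 2 0>, <2 2 2>
under PSO → <0 0 0>, <0 0 2>, <0 2 0>, <0 2 2>, <1 0 0>, <1 0 2>, <1 2 0>, <1 2 2>, <2 0 0>, <2 0 2>, <2 2 0>, <2 2 2>
target <2 0 2> ∈ {PSO}

SC:no TSO:no PSO:yes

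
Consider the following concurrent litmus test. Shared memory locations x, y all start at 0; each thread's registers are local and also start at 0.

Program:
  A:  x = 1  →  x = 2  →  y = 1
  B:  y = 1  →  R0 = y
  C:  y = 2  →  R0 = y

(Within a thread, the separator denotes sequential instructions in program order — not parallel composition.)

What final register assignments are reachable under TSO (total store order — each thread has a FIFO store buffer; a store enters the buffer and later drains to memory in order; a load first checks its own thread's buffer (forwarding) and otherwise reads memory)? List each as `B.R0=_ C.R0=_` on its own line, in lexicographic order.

B.R0=1 C.R0=1
B.R0=1 C.R0=2
B.R0=2 C.R0=1
B.R0=2 C.R0=2

outcome vector order: (B.R0,C.R0)
|TSO outcomes| = 4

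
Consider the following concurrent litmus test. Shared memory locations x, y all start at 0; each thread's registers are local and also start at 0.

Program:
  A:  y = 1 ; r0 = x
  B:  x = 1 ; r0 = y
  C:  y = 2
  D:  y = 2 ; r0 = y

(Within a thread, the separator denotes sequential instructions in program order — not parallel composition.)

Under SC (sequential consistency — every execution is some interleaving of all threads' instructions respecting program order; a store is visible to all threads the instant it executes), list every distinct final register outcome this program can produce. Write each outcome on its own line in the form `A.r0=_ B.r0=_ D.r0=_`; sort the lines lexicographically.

A.r0=0 B.r0=1 D.r0=1
A.r0=0 B.r0=1 D.r0=2
A.r0=0 B.r0=2 D.r0=1
A.r0=0 B.r0=2 D.r0=2
A.r0=1 B.r0=0 D.r0=1
A.r0=1 B.r0=0 D.r0=2
A.r0=1 B.r0=1 D.r0=1
A.r0=1 B.r0=1 D.r0=2
A.r0=1 B.r0=2 D.r0=1
A.r0=1 B.r0=2 D.r0=2

outcome vector order: (A.r0,B.r0,D.r0)
|SC outcomes| = 10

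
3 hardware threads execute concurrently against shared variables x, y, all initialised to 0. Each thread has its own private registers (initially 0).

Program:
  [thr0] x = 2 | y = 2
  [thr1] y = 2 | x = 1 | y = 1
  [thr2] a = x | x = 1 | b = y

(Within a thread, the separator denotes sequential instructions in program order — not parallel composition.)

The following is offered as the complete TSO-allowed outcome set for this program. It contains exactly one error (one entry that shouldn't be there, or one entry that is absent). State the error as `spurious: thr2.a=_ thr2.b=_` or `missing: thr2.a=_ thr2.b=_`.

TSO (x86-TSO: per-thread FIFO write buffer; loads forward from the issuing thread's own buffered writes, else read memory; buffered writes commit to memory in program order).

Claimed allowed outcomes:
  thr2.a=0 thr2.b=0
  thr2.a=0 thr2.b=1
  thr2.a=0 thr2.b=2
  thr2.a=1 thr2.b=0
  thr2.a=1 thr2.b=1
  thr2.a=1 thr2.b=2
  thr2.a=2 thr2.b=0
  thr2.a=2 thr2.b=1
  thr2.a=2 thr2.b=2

spurious: thr2.a=1 thr2.b=0

outcome vector order: (thr2.a,thr2.b)
[TSO] allowed = {00 01 02 11 12 20 21 22}
claimed∖TSO = {10}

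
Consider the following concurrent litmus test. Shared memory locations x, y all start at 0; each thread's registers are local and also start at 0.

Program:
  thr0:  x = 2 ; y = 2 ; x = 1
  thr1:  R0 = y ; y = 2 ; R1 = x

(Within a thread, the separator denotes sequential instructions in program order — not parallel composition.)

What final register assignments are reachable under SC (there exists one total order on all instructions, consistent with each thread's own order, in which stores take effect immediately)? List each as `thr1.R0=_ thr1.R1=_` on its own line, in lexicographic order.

thr1.R0=0 thr1.R1=0
thr1.R0=0 thr1.R1=1
thr1.R0=0 thr1.R1=2
thr1.R0=2 thr1.R1=1
thr1.R0=2 thr1.R1=2

outcome vector order: (thr1.R0,thr1.R1)
|SC outcomes| = 5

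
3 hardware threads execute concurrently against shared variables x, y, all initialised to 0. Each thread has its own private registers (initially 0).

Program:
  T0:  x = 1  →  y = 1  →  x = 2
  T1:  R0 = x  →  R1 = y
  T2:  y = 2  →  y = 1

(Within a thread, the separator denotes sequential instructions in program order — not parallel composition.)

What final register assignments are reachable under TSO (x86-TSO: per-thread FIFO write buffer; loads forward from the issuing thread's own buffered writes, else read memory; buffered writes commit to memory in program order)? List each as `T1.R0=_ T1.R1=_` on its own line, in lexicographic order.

outcome vector order: (T1.R0,T1.R1)
|TSO outcomes| = 8

T1.R0=0 T1.R1=0
T1.R0=0 T1.R1=1
T1.R0=0 T1.R1=2
T1.R0=1 T1.R1=0
T1.R0=1 T1.R1=1
T1.R0=1 T1.R1=2
T1.R0=2 T1.R1=1
T1.R0=2 T1.R1=2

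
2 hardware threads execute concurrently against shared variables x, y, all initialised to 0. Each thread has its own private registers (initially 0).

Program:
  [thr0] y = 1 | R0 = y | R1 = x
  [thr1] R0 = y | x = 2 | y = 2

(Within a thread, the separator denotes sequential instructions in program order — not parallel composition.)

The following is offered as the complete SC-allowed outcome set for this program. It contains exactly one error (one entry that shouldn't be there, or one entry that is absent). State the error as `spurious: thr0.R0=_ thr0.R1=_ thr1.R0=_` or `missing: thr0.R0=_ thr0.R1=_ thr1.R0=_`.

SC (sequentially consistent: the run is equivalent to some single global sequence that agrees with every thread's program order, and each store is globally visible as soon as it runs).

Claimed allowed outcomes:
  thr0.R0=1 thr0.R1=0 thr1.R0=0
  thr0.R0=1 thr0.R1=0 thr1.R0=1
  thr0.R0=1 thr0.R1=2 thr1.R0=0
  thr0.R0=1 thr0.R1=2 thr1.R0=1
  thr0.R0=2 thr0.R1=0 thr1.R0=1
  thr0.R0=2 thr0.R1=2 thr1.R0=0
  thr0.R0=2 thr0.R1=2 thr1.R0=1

spurious: thr0.R0=2 thr0.R1=0 thr1.R0=1

outcome vector order: (thr0.R0,thr0.R1,thr1.R0)
under SC → <1 0 0>, <1 0 1>, <1 2 0>, <1 2 1>, <2 2 0>, <2 2 1>
claimed∖SC = {<2 0 1>}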